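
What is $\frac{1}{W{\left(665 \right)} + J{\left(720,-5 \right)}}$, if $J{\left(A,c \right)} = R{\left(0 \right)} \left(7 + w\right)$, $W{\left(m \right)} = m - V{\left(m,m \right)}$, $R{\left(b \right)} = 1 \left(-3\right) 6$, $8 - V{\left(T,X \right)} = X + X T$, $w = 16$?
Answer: $\frac{1}{443133} \approx 2.2567 \cdot 10^{-6}$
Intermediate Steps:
$V{\left(T,X \right)} = 8 - X - T X$ ($V{\left(T,X \right)} = 8 - \left(X + X T\right) = 8 - \left(X + T X\right) = 8 - X - T X$)
$R{\left(b \right)} = -18$ ($R{\left(b \right)} = \left(-3\right) 6 = -18$)
$W{\left(m \right)} = -8 + m^{2} + 2 m$ ($W{\left(m \right)} = m - \left(8 - m - m m\right) = m - \left(8 - m - m^{2}\right) = m + \left(-8 + m + m^{2}\right) = -8 + m^{2} + 2 m$)
$J{\left(A,c \right)} = -414$ ($J{\left(A,c \right)} = - 18 \left(7 + 16\right) = \left(-18\right) 23 = -414$)
$\frac{1}{W{\left(665 \right)} + J{\left(720,-5 \right)}} = \frac{1}{\left(-8 + 665^{2} + 2 \cdot 665\right) - 414} = \frac{1}{\left(-8 + 442225 + 1330\right) - 414} = \frac{1}{443547 - 414} = \frac{1}{443133}$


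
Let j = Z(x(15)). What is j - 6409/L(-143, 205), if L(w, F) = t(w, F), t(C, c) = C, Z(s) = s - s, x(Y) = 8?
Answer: 493/11 ≈ 44.818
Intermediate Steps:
Z(s) = 0
L(w, F) = w
j = 0
j - 6409/L(-143, 205) = 0 - 6409/(-143) = 0 - 6409*(-1)/143 = 0 - 1*(-493/11) = 0 + 493/11 = 493/11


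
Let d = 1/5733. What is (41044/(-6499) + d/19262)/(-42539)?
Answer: 4532449757525/30529320179473206 ≈ 0.00014846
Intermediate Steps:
d = 1/5733 ≈ 0.00017443
(41044/(-6499) + d/19262)/(-42539) = (41044/(-6499) + (1/5733)/19262)/(-42539) = (41044*(-1/6499) + (1/5733)*(1/19262))*(-1/42539) = (-41044/6499 + 1/110429046)*(-1/42539) = -4532449757525/717678369954*(-1/42539) = 4532449757525/30529320179473206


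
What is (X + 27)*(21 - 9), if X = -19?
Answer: 96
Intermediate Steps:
(X + 27)*(21 - 9) = (-19 + 27)*(21 - 9) = 8*12 = 96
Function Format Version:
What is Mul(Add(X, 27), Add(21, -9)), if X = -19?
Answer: 96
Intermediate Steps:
Mul(Add(X, 27), Add(21, -9)) = Mul(Add(-19, 27), Add(21, -9)) = Mul(8, 12) = 96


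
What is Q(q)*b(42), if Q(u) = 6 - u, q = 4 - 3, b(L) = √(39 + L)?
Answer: 45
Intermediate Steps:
q = 1
Q(q)*b(42) = (6 - 1*1)*√(39 + 42) = (6 - 1)*√81 = 5*9 = 45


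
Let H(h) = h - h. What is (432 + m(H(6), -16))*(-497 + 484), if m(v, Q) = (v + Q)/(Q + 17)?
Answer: -5408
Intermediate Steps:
H(h) = 0
m(v, Q) = (Q + v)/(17 + Q)
(432 + m(H(6), -16))*(-497 + 484) = (432 + (-16 + 0)/(17 - 16))*(-497 + 484) = (432 - 16/1)*(-13) = (432 + 1*(-16))*(-13) = (432 - 16)*(-13) = 416*(-13) = -5408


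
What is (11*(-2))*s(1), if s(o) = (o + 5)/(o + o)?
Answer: -66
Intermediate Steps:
s(o) = (5 + o)/(2*o) (s(o) = (5 + o)/((2*o)) = (5 + o)*(1/(2*o)) = (5 + o)/(2*o))
(11*(-2))*s(1) = (11*(-2))*((1/2)*(5 + 1)/1) = -11*6 = -22*3 = -66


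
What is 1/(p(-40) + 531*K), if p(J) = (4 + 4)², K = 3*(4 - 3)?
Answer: 1/1657 ≈ 0.00060350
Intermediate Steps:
K = 3 (K = 3*1 = 3)
p(J) = 64 (p(J) = 8² = 64)
1/(p(-40) + 531*K) = 1/(64 + 531*3) = 1/(64 + 1593) = 1/1657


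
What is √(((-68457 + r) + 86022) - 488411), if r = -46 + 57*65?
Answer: I*√467187 ≈ 683.51*I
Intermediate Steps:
r = 3659 (r = -46 + 3705 = 3659)
√(((-68457 + r) + 86022) - 488411) = √(((-68457 + 3659) + 86022) - 488411) = √((-64798 + 86022) - 488411) = √(21224 - 488411) = √(-467187) = I*√467187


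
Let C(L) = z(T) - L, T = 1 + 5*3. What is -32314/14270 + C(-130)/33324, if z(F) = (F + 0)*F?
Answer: -267830879/118883370 ≈ -2.2529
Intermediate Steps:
T = 16 (T = 1 + 15 = 16)
z(F) = F**2 (z(F) = F*F = F**2)
C(L) = 256 - L (C(L) = 16**2 - L = 256 - L)
-32314/14270 + C(-130)/33324 = -32314/14270 + (256 - 1*(-130))/33324 = -32314*1/14270 + (256 + 130)*(1/33324) = -16157/7135 + 386*(1/33324) = -16157/7135 + 193/16662 = -267830879/118883370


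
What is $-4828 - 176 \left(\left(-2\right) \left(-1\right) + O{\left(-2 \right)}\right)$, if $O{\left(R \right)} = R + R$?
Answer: $-4476$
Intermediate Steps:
$O{\left(R \right)} = 2 R$
$-4828 - 176 \left(\left(-2\right) \left(-1\right) + O{\left(-2 \right)}\right) = -4828 - 176 \left(\left(-2\right) \left(-1\right) + 2 \left(-2\right)\right) = -4828 - 176 \left(2 - 4\right) = -4828 - -352 = -4828 + 352 = -4476$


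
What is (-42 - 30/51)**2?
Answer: 524176/289 ≈ 1813.8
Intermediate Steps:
(-42 - 30/51)**2 = (-42 - 30*1/51)**2 = (-42 - 10/17)**2 = (-724/17)**2 = 524176/289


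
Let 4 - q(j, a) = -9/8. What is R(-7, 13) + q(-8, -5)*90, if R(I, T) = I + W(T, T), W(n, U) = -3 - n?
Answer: 1753/4 ≈ 438.25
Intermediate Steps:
q(j, a) = 41/8 (q(j, a) = 4 - (-9)/8 = 4 - 1*(-9/8) = 4 + 9/8 = 41/8)
R(I, T) = -3 + I - T (R(I, T) = I + (-3 - T) = -3 + I - T)
R(-7, 13) + q(-8, -5)*90 = (-3 - 7 - 1*13) + (41/8)*90 = (-3 - 7 - 13) + 1845/4 = -23 + 1845/4 = 1753/4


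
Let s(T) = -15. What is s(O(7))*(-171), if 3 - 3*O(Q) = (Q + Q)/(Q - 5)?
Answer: 2565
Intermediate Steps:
O(Q) = 1 - 2*Q/(3*(-5 + Q)) (O(Q) = 1 - (Q + Q)/(3*(Q - 5)) = 1 - 2*Q/(3*(-5 + Q)))
s(O(7))*(-171) = -15*(-171) = 2565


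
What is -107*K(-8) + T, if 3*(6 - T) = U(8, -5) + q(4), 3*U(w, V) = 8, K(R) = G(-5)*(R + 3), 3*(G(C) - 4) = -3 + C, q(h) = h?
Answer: 6454/9 ≈ 717.11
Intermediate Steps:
G(C) = 3 + C/3 (G(C) = 4 + (-3 + C)/3 = 4 + (-1 + C/3) = 3 + C/3)
K(R) = 4 + 4*R/3 (K(R) = (3 + (⅓)*(-5))*(R + 3) = (3 - 5/3)*(3 + R) = 4*(3 + R)/3 = 4 + 4*R/3)
U(w, V) = 8/3 (U(w, V) = (⅓)*8 = 8/3)
T = 34/9 (T = 6 - (8/3 + 4)/3 = 6 - ⅓*20/3 = 6 - 20/9 = 34/9 ≈ 3.7778)
-107*K(-8) + T = -107*(4 + (4/3)*(-8)) + 34/9 = -107*(4 - 32/3) + 34/9 = -107*(-20/3) + 34/9 = 2140/3 + 34/9 = 6454/9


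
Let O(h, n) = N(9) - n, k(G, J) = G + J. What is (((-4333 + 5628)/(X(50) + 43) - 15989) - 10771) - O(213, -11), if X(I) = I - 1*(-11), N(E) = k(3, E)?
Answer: -2784137/104 ≈ -26771.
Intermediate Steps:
N(E) = 3 + E
X(I) = 11 + I (X(I) = I + 11 = 11 + I)
O(h, n) = 12 - n (O(h, n) = (3 + 9) - n = 12 - n)
(((-4333 + 5628)/(X(50) + 43) - 15989) - 10771) - O(213, -11) = (((-4333 + 5628)/((11 + 50) + 43) - 15989) - 10771) - (12 - 1*(-11)) = ((1295/(61 + 43) - 15989) - 10771) - (12 + 11) = ((1295/104 - 15989) - 10771) - 1*23 = ((1295*(1/104) - 15989) - 10771) - 23 = ((1295/104 - 15989) - 10771) - 23 = (-1661561/104 - 10771) - 23 = -2781745/104 - 23 = -2784137/104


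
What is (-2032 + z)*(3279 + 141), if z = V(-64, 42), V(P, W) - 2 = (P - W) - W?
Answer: -7448760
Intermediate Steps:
V(P, W) = 2 + P - 2*W (V(P, W) = 2 + ((P - W) - W) = 2 + (P - 2*W) = 2 + P - 2*W)
z = -146 (z = 2 - 64 - 2*42 = 2 - 64 - 84 = -146)
(-2032 + z)*(3279 + 141) = (-2032 - 146)*(3279 + 141) = -2178*3420 = -7448760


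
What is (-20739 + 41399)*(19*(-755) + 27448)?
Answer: 270707980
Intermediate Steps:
(-20739 + 41399)*(19*(-755) + 27448) = 20660*(-14345 + 27448) = 20660*13103 = 270707980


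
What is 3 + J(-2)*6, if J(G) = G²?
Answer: 27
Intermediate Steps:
3 + J(-2)*6 = 3 + (-2)²*6 = 3 + 4*6 = 3 + 24 = 27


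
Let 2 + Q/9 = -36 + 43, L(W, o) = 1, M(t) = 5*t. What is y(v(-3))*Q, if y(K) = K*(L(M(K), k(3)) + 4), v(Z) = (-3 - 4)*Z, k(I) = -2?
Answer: 4725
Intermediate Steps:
v(Z) = -7*Z
y(K) = 5*K (y(K) = K*(1 + 4) = K*5 = 5*K)
Q = 45 (Q = -18 + 9*(-36 + 43) = -18 + 9*7 = -18 + 63 = 45)
y(v(-3))*Q = (5*(-7*(-3)))*45 = (5*21)*45 = 105*45 = 4725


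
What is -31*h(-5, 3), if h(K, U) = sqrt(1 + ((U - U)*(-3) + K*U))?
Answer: -31*I*sqrt(14) ≈ -115.99*I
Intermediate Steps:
h(K, U) = sqrt(1 + K*U) (h(K, U) = sqrt(1 + (0*(-3) + K*U)) = sqrt(1 + (0 + K*U)) = sqrt(1 + K*U))
-31*h(-5, 3) = -31*sqrt(1 - 5*3) = -31*sqrt(1 - 15) = -31*I*sqrt(14)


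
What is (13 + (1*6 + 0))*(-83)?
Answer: -1577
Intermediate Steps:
(13 + (1*6 + 0))*(-83) = (13 + (6 + 0))*(-83) = (13 + 6)*(-83) = 19*(-83) = -1577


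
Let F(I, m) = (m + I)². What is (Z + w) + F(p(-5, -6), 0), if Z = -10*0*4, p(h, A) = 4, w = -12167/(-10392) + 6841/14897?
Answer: 2729297455/154809624 ≈ 17.630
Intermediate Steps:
w = 252343471/154809624 (w = -12167*(-1/10392) + 6841*(1/14897) = 12167/10392 + 6841/14897 = 252343471/154809624 ≈ 1.6300)
F(I, m) = (I + m)²
Z = 0 (Z = 0*4 = 0)
(Z + w) + F(p(-5, -6), 0) = (0 + 252343471/154809624) + (4 + 0)² = 252343471/154809624 + 4² = 252343471/154809624 + 16 = 2729297455/154809624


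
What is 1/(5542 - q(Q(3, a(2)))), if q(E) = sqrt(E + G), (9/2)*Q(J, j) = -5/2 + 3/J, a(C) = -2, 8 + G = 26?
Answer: 16626/92141239 + sqrt(159)/92141239 ≈ 0.00018058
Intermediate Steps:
G = 18 (G = -8 + 26 = 18)
Q(J, j) = -5/9 + 2/(3*J) (Q(J, j) = 2*(-5/2 + 3/J)/9 = -5/9 + 2/(3*J))
q(E) = sqrt(18 + E) (q(E) = sqrt(E + 18) = sqrt(18 + E))
1/(5542 - q(Q(3, a(2)))) = 1/(5542 - sqrt(18 + (1/9)*(6 - 5*3)/3)) = 1/(5542 - sqrt(18 + (1/9)*(1/3)*(6 - 15))) = 1/(5542 - sqrt(18 + (1/9)*(1/3)*(-9))) = 1/(5542 - sqrt(18 - 1/3)) = 1/(5542 - sqrt(53/3)) = 1/(5542 - sqrt(159)/3)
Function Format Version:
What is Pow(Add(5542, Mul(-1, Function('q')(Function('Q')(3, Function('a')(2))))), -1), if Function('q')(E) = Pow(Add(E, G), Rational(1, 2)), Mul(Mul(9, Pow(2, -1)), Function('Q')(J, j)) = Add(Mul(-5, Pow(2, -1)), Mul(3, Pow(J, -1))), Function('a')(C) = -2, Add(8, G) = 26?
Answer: Add(Rational(16626, 92141239), Mul(Rational(1, 92141239), Pow(159, Rational(1, 2)))) ≈ 0.00018058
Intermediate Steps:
G = 18 (G = Add(-8, 26) = 18)
Function('Q')(J, j) = Add(Rational(-5, 9), Mul(Rational(2, 3), Pow(J, -1))) (Function('Q')(J, j) = Mul(Rational(2, 9), Add(Mul(-5, Pow(2, -1)), Mul(3, Pow(J, -1)))) = Mul(Rational(2, 9), Add(Mul(-5, Rational(1, 2)), Mul(3, Pow(J, -1)))) = Mul(Rational(2, 9), Add(Rational(-5, 2), Mul(3, Pow(J, -1)))) = Add(Rational(-5, 9), Mul(Rational(2, 3), Pow(J, -1))))
Function('q')(E) = Pow(Add(18, E), Rational(1, 2)) (Function('q')(E) = Pow(Add(E, 18), Rational(1, 2)) = Pow(Add(18, E), Rational(1, 2)))
Pow(Add(5542, Mul(-1, Function('q')(Function('Q')(3, Function('a')(2))))), -1) = Pow(Add(5542, Mul(-1, Pow(Add(18, Mul(Rational(1, 9), Pow(3, -1), Add(6, Mul(-5, 3)))), Rational(1, 2)))), -1) = Pow(Add(5542, Mul(-1, Pow(Add(18, Mul(Rational(1, 9), Rational(1, 3), Add(6, -15))), Rational(1, 2)))), -1) = Pow(Add(5542, Mul(-1, Pow(Add(18, Mul(Rational(1, 9), Rational(1, 3), -9)), Rational(1, 2)))), -1) = Pow(Add(5542, Mul(-1, Pow(Add(18, Rational(-1, 3)), Rational(1, 2)))), -1) = Pow(Add(5542, Mul(-1, Pow(Rational(53, 3), Rational(1, 2)))), -1) = Pow(Add(5542, Mul(-1, Mul(Rational(1, 3), Pow(159, Rational(1, 2))))), -1) = Pow(Add(5542, Mul(Rational(-1, 3), Pow(159, Rational(1, 2)))), -1)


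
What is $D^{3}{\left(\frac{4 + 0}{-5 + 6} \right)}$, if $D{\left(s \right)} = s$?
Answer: $64$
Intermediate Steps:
$D^{3}{\left(\frac{4 + 0}{-5 + 6} \right)} = \left(\frac{4 + 0}{-5 + 6}\right)^{3} = \left(\frac{4}{1}\right)^{3} = \left(4 \cdot 1\right)^{3} = 4^{3} = 64$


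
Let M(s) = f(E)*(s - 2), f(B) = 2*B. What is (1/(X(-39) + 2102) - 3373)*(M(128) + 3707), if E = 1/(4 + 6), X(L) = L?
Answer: -129852531178/10315 ≈ -1.2589e+7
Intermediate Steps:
E = ⅒ (E = 1/10 = ⅒ ≈ 0.10000)
M(s) = -⅖ + s/5 (M(s) = (2*(⅒))*(s - 2) = (-2 + s)/5 = -⅖ + s/5)
(1/(X(-39) + 2102) - 3373)*(M(128) + 3707) = (1/(-39 + 2102) - 3373)*((-⅖ + (⅕)*128) + 3707) = (1/2063 - 3373)*((-⅖ + 128/5) + 3707) = (1/2063 - 3373)*(126/5 + 3707) = -6958498/2063*18661/5 = -129852531178/10315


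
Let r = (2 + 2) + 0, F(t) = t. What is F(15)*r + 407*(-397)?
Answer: -161519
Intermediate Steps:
r = 4 (r = 4 + 0 = 4)
F(15)*r + 407*(-397) = 15*4 + 407*(-397) = 60 - 161579 = -161519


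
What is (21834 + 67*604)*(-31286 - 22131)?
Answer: -3327985934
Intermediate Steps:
(21834 + 67*604)*(-31286 - 22131) = (21834 + 40468)*(-53417) = 62302*(-53417) = -3327985934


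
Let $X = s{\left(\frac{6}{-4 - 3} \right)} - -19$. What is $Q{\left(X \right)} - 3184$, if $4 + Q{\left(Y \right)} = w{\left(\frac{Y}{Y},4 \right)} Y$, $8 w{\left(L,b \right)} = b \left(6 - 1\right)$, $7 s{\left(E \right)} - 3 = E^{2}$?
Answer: $- \frac{1076734}{343} \approx -3139.2$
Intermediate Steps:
$s{\left(E \right)} = \frac{3}{7} + \frac{E^{2}}{7}$
$X = \frac{6700}{343}$ ($X = \left(\frac{3}{7} + \frac{\left(\frac{6}{-4 - 3}\right)^{2}}{7}\right) - -19 = \left(\frac{3}{7} + \frac{\left(\frac{6}{-7}\right)^{2}}{7}\right) + 19 = \left(\frac{3}{7} + \frac{\left(6 \left(- \frac{1}{7}\right)\right)^{2}}{7}\right) + 19 = \left(\frac{3}{7} + \frac{\left(- \frac{6}{7}\right)^{2}}{7}\right) + 19 = \left(\frac{3}{7} + \frac{1}{7} \cdot \frac{36}{49}\right) + 19 = \left(\frac{3}{7} + \frac{36}{343}\right) + 19 = \frac{183}{343} + 19 = \frac{6700}{343} \approx 19.534$)
$w{\left(L,b \right)} = \frac{5 b}{8}$ ($w{\left(L,b \right)} = \frac{b \left(6 - 1\right)}{8} = \frac{b 5}{8} = \frac{5 b}{8}$)
$Q{\left(Y \right)} = -4 + \frac{5 Y}{2}$ ($Q{\left(Y \right)} = -4 + \frac{5}{8} \cdot 4 Y = -4 + \frac{5 Y}{2}$)
$Q{\left(X \right)} - 3184 = \left(-4 + \frac{5}{2} \cdot \frac{6700}{343}\right) - 3184 = \left(-4 + \frac{16750}{343}\right) - 3184 = \frac{15378}{343} - 3184 = - \frac{1076734}{343}$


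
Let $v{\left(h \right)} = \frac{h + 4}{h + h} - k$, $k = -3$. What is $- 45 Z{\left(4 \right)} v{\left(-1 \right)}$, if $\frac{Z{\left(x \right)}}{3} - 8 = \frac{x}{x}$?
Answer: $- \frac{3645}{2} \approx -1822.5$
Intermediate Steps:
$Z{\left(x \right)} = 27$ ($Z{\left(x \right)} = 24 + 3 \frac{x}{x} = 24 + 3 \cdot 1 = 24 + 3 = 27$)
$v{\left(h \right)} = 3 + \frac{4 + h}{2 h}$ ($v{\left(h \right)} = \frac{h + 4}{h + h} - -3 = \frac{4 + h}{2 h} + 3 = 3 + \frac{4 + h}{2 h}$)
$- 45 Z{\left(4 \right)} v{\left(-1 \right)} = \left(-45\right) 27 \left(\frac{7}{2} + \frac{2}{-1}\right) = - 1215 \left(\frac{7}{2} + 2 \left(-1\right)\right) = - 1215 \left(\frac{7}{2} - 2\right) = \left(-1215\right) \frac{3}{2} = - \frac{3645}{2}$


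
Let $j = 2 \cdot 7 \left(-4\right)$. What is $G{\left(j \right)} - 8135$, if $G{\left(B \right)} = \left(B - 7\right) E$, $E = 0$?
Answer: $-8135$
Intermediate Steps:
$j = -56$ ($j = 14 \left(-4\right) = -56$)
$G{\left(B \right)} = 0$ ($G{\left(B \right)} = \left(B - 7\right) 0 = \left(-7 + B\right) 0 = 0$)
$G{\left(j \right)} - 8135 = 0 - 8135 = -8135$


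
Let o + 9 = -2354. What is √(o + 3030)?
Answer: √667 ≈ 25.826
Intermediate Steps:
o = -2363 (o = -9 - 2354 = -2363)
√(o + 3030) = √(-2363 + 3030) = √667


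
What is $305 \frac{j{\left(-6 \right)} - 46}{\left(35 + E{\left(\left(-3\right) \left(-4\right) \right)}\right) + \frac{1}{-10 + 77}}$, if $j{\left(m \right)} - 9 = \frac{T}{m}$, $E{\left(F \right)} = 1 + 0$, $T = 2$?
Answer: $- \frac{2288720}{7239} \approx -316.17$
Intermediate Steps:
$E{\left(F \right)} = 1$
$j{\left(m \right)} = 9 + \frac{2}{m}$
$305 \frac{j{\left(-6 \right)} - 46}{\left(35 + E{\left(\left(-3\right) \left(-4\right) \right)}\right) + \frac{1}{-10 + 77}} = 305 \frac{\left(9 + \frac{2}{-6}\right) - 46}{\left(35 + 1\right) + \frac{1}{-10 + 77}} = 305 \frac{\left(9 + 2 \left(- \frac{1}{6}\right)\right) - 46}{36 + \frac{1}{67}} = 305 \frac{\left(9 - \frac{1}{3}\right) - 46}{36 + \frac{1}{67}} = 305 \frac{\frac{26}{3} - 46}{\frac{2413}{67}} = 305 \left(\left(- \frac{112}{3}\right) \frac{67}{2413}\right) = 305 \left(- \frac{7504}{7239}\right) = - \frac{2288720}{7239}$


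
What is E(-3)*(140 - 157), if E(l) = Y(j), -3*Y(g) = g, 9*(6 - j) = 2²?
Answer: 850/27 ≈ 31.481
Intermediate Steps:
j = 50/9 (j = 6 - ⅑*2² = 6 - ⅑*4 = 6 - 4/9 = 50/9 ≈ 5.5556)
Y(g) = -g/3
E(l) = -50/27 (E(l) = -⅓*50/9 = -50/27)
E(-3)*(140 - 157) = -50*(140 - 157)/27 = -50/27*(-17) = 850/27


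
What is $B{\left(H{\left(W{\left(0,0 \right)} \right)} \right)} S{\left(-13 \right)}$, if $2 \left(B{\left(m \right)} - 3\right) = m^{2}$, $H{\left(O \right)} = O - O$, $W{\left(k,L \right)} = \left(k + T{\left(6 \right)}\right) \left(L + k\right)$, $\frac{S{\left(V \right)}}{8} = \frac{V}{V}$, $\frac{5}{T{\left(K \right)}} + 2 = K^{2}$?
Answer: $24$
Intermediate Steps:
$T{\left(K \right)} = \frac{5}{-2 + K^{2}}$
$S{\left(V \right)} = 8$ ($S{\left(V \right)} = 8 \frac{V}{V} = 8 \cdot 1 = 8$)
$W{\left(k,L \right)} = \left(\frac{5}{34} + k\right) \left(L + k\right)$ ($W{\left(k,L \right)} = \left(k + \frac{5}{-2 + 6^{2}}\right) \left(L + k\right) = \left(k + \frac{5}{-2 + 36}\right) \left(L + k\right) = \left(k + \frac{5}{34}\right) \left(L + k\right) = \left(\frac{5}{34} + k\right) \left(L + k\right)$)
$H{\left(O \right)} = 0$
$B{\left(m \right)} = 3 + \frac{m^{2}}{2}$
$B{\left(H{\left(W{\left(0,0 \right)} \right)} \right)} S{\left(-13 \right)} = \left(3 + \frac{0^{2}}{2}\right) 8 = \left(3 + \frac{1}{2} \cdot 0\right) 8 = \left(3 + 0\right) 8 = 3 \cdot 8 = 24$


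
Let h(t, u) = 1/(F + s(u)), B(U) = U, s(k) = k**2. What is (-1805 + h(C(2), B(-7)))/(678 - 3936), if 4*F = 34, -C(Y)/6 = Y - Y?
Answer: 69191/124890 ≈ 0.55402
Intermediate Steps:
C(Y) = 0 (C(Y) = -6*(Y - Y) = -6*0 = 0)
F = 17/2 (F = (1/4)*34 = 17/2 ≈ 8.5000)
h(t, u) = 1/(17/2 + u**2)
(-1805 + h(C(2), B(-7)))/(678 - 3936) = (-1805 + 2/(17 + 2*(-7)**2))/(678 - 3936) = (-1805 + 2/(17 + 2*49))/(-3258) = (-1805 + 2/(17 + 98))*(-1/3258) = (-1805 + 2/115)*(-1/3258) = -207573/115*(-1/3258) = 69191/124890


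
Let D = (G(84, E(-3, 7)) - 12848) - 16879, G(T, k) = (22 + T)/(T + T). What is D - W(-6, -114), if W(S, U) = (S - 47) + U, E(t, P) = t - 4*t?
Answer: -2482987/84 ≈ -29559.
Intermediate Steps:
E(t, P) = -3*t
G(T, k) = (22 + T)/(2*T) (G(T, k) = (22 + T)/((2*T)) = (22 + T)*(1/(2*T)) = (22 + T)/(2*T))
W(S, U) = -47 + S + U (W(S, U) = (-47 + S) + U = -47 + S + U)
D = -2497015/84 (D = ((1/2)*(22 + 84)/84 - 12848) - 16879 = ((1/2)*(1/84)*106 - 12848) - 16879 = (53/84 - 12848) - 16879 = -1079179/84 - 16879 = -2497015/84 ≈ -29726.)
D - W(-6, -114) = -2497015/84 - (-47 - 6 - 114) = -2497015/84 - 1*(-167) = -2497015/84 + 167 = -2482987/84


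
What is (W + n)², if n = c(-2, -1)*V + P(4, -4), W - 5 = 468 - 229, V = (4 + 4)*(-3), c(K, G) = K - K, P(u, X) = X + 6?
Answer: 60516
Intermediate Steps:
P(u, X) = 6 + X
c(K, G) = 0
V = -24 (V = 8*(-3) = -24)
W = 244 (W = 5 + (468 - 229) = 5 + 239 = 244)
n = 2 (n = 0*(-24) + (6 - 4) = 0 + 2 = 2)
(W + n)² = (244 + 2)² = 246² = 60516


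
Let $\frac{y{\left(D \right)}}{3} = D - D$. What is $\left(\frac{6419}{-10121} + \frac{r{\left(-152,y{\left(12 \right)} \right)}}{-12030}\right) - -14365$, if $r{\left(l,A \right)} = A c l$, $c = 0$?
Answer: $\frac{145381746}{10121} \approx 14364.0$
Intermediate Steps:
$y{\left(D \right)} = 0$ ($y{\left(D \right)} = 3 \left(D - D\right) = 3 \cdot 0 = 0$)
$r{\left(l,A \right)} = 0$ ($r{\left(l,A \right)} = A 0 l = 0 l = 0$)
$\left(\frac{6419}{-10121} + \frac{r{\left(-152,y{\left(12 \right)} \right)}}{-12030}\right) - -14365 = \left(\frac{6419}{-10121} + \frac{0}{-12030}\right) - -14365 = \left(6419 \left(- \frac{1}{10121}\right) + 0 \left(- \frac{1}{12030}\right)\right) + \left(-2427 + 16792\right) = \left(- \frac{6419}{10121} + 0\right) + 14365 = - \frac{6419}{10121} + 14365 = \frac{145381746}{10121}$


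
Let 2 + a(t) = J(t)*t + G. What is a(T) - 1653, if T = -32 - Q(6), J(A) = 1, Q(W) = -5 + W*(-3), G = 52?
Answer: -1612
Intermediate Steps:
Q(W) = -5 - 3*W
T = -9 (T = -32 - (-5 - 3*6) = -32 - (-5 - 18) = -32 - 1*(-23) = -32 + 23 = -9)
a(t) = 50 + t (a(t) = -2 + (1*t + 52) = -2 + (t + 52) = -2 + (52 + t) = 50 + t)
a(T) - 1653 = (50 - 9) - 1653 = 41 - 1653 = -1612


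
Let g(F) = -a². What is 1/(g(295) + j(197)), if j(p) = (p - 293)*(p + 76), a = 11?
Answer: -1/26329 ≈ -3.7981e-5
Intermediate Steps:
g(F) = -121 (g(F) = -1*11² = -1*121 = -121)
j(p) = (-293 + p)*(76 + p)
1/(g(295) + j(197)) = 1/(-121 + (-22268 + 197² - 217*197)) = 1/(-121 + (-22268 + 38809 - 42749)) = 1/(-121 - 26208) = 1/(-26329) = -1/26329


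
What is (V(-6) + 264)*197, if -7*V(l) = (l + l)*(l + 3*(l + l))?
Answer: 37824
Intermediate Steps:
V(l) = -2*l² (V(l) = -(l + l)*(l + 3*(l + l))/7 = -2*l*(l + 3*(2*l))/7 = -2*l*(l + 6*l)/7 = -2*l*7*l/7 = -2*l²)
(V(-6) + 264)*197 = (-2*(-6)² + 264)*197 = (-2*36 + 264)*197 = (-72 + 264)*197 = 192*197 = 37824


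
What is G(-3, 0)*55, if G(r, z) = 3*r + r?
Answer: -660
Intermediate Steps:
G(r, z) = 4*r
G(-3, 0)*55 = (4*(-3))*55 = -12*55 = -660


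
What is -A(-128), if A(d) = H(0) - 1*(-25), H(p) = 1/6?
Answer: -151/6 ≈ -25.167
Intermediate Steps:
H(p) = ⅙
A(d) = 151/6 (A(d) = ⅙ - 1*(-25) = ⅙ + 25 = 151/6)
-A(-128) = -1*151/6 = -151/6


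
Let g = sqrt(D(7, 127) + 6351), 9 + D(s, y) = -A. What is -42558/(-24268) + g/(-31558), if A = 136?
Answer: 21279/12134 - sqrt(6206)/31558 ≈ 1.7512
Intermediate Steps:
D(s, y) = -145 (D(s, y) = -9 - 1*136 = -9 - 136 = -145)
g = sqrt(6206) (g = sqrt(-145 + 6351) = sqrt(6206) ≈ 78.778)
-42558/(-24268) + g/(-31558) = -42558/(-24268) + sqrt(6206)/(-31558) = -42558*(-1/24268) + sqrt(6206)*(-1/31558) = 21279/12134 - sqrt(6206)/31558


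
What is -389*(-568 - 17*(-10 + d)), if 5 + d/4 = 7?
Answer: 207726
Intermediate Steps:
d = 8 (d = -20 + 4*7 = -20 + 28 = 8)
-389*(-568 - 17*(-10 + d)) = -389*(-568 - 17*(-10 + 8)) = -389*(-568 - 17*(-2)) = -389*(-568 + 34) = -389*(-534) = 207726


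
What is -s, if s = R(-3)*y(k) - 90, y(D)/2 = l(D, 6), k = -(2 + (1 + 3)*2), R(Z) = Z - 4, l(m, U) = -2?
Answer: 62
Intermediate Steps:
R(Z) = -4 + Z
k = -10 (k = -(2 + 4*2) = -(2 + 8) = -1*10 = -10)
y(D) = -4 (y(D) = 2*(-2) = -4)
s = -62 (s = (-4 - 3)*(-4) - 90 = -7*(-4) - 90 = 28 - 90 = -62)
-s = -1*(-62) = 62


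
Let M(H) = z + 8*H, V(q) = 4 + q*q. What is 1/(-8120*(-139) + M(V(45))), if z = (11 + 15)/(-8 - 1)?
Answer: 9/10304182 ≈ 8.7343e-7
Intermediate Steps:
V(q) = 4 + q²
z = -26/9 (z = 26/(-9) = 26*(-⅑) = -26/9 ≈ -2.8889)
M(H) = -26/9 + 8*H
1/(-8120*(-139) + M(V(45))) = 1/(-8120*(-139) + (-26/9 + 8*(4 + 45²))) = 1/(1128680 + (-26/9 + 8*(4 + 2025))) = 1/(1128680 + (-26/9 + 8*2029)) = 1/(1128680 + (-26/9 + 16232)) = 1/(1128680 + 146062/9) = 1/(10304182/9) = 9/10304182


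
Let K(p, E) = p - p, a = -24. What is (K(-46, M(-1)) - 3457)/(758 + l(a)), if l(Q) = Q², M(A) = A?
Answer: -3457/1334 ≈ -2.5915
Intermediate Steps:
K(p, E) = 0
(K(-46, M(-1)) - 3457)/(758 + l(a)) = (0 - 3457)/(758 + (-24)²) = -3457/(758 + 576) = -3457/1334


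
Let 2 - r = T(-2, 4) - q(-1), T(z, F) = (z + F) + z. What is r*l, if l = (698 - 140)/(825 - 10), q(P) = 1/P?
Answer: 558/815 ≈ 0.68466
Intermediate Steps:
l = 558/815 ≈ 0.68466
T(z, F) = F + 2*z (T(z, F) = (F + z) + z = F + 2*z)
r = 1 (r = 2 - ((4 + 2*(-2)) - 1/(-1)) = 2 - ((4 - 4) - 1*(-1)) = 2 - (0 + 1) = 2 - 1*1 = 2 - 1 = 1)
r*l = 1*(558/815) = 558/815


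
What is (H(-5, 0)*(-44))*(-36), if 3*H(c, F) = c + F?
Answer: -2640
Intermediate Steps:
H(c, F) = F/3 + c/3 (H(c, F) = (c + F)/3 = (F + c)/3 = F/3 + c/3)
(H(-5, 0)*(-44))*(-36) = (((1/3)*0 + (1/3)*(-5))*(-44))*(-36) = ((0 - 5/3)*(-44))*(-36) = -5/3*(-44)*(-36) = (220/3)*(-36) = -2640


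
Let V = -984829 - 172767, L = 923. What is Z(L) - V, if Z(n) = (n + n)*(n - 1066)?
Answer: 893618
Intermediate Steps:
Z(n) = 2*n*(-1066 + n) (Z(n) = (2*n)*(-1066 + n) = 2*n*(-1066 + n))
V = -1157596
Z(L) - V = 2*923*(-1066 + 923) - 1*(-1157596) = 2*923*(-143) + 1157596 = -263978 + 1157596 = 893618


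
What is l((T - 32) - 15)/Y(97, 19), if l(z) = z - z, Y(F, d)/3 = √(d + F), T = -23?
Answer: 0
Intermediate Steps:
Y(F, d) = 3*√(F + d) (Y(F, d) = 3*√(d + F) = 3*√(F + d))
l(z) = 0
l((T - 32) - 15)/Y(97, 19) = 0/((3*√(97 + 19))) = 0/((3*√116)) = 0/((3*(2*√29))) = 0/((6*√29)) = 0*(√29/174) = 0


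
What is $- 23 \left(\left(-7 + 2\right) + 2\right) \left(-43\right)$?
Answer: $-2967$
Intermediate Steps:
$- 23 \left(\left(-7 + 2\right) + 2\right) \left(-43\right) = - 23 \left(-5 + 2\right) \left(-43\right) = \left(-23\right) \left(-3\right) \left(-43\right) = 69 \left(-43\right) = -2967$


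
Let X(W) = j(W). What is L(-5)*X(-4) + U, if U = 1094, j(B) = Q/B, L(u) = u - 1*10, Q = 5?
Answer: 4451/4 ≈ 1112.8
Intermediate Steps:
L(u) = -10 + u (L(u) = u - 10 = -10 + u)
j(B) = 5/B
X(W) = 5/W
L(-5)*X(-4) + U = (-10 - 5)*(5/(-4)) + 1094 = -75*(-1)/4 + 1094 = -15*(-5/4) + 1094 = 75/4 + 1094 = 4451/4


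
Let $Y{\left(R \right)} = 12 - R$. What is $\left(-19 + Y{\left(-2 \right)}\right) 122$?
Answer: $-610$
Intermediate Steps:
$\left(-19 + Y{\left(-2 \right)}\right) 122 = \left(-19 + \left(12 - -2\right)\right) 122 = \left(-19 + \left(12 + 2\right)\right) 122 = \left(-19 + 14\right) 122 = \left(-5\right) 122 = -610$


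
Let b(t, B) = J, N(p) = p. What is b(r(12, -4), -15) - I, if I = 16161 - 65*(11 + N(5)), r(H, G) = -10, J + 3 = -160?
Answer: -15284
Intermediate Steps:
J = -163 (J = -3 - 160 = -163)
b(t, B) = -163
I = 15121 (I = 16161 - 65*(11 + 5) = 16161 - 65*16 = 16161 - 1*1040 = 16161 - 1040 = 15121)
b(r(12, -4), -15) - I = -163 - 1*15121 = -163 - 15121 = -15284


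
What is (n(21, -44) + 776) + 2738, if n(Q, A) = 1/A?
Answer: 154615/44 ≈ 3514.0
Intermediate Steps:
(n(21, -44) + 776) + 2738 = (1/(-44) + 776) + 2738 = (-1/44 + 776) + 2738 = 34143/44 + 2738 = 154615/44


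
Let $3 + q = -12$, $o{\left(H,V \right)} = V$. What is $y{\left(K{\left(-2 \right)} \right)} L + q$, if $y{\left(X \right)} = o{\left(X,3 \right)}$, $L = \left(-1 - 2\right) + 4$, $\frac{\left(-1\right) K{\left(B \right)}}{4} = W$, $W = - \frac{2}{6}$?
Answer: $-12$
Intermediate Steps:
$q = -15$ ($q = -3 - 12 = -15$)
$W = - \frac{1}{3}$ ($W = \left(-2\right) \frac{1}{6} = - \frac{1}{3} \approx -0.33333$)
$K{\left(B \right)} = \frac{4}{3}$ ($K{\left(B \right)} = \left(-4\right) \left(- \frac{1}{3}\right) = \frac{4}{3}$)
$L = 1$ ($L = -3 + 4 = 1$)
$y{\left(X \right)} = 3$
$y{\left(K{\left(-2 \right)} \right)} L + q = 3 \cdot 1 - 15 = 3 - 15 = -12$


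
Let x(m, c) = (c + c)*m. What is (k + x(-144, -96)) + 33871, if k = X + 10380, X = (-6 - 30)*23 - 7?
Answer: 71064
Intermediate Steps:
X = -835 (X = -36*23 - 7 = -828 - 7 = -835)
x(m, c) = 2*c*m (x(m, c) = (2*c)*m = 2*c*m)
k = 9545 (k = -835 + 10380 = 9545)
(k + x(-144, -96)) + 33871 = (9545 + 2*(-96)*(-144)) + 33871 = (9545 + 27648) + 33871 = 37193 + 33871 = 71064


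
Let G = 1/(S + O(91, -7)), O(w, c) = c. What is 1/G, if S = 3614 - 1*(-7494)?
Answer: 11101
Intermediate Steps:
S = 11108 (S = 3614 + 7494 = 11108)
G = 1/11101 (G = 1/(11108 - 7) = 1/11101 ≈ 9.0082e-5)
1/G = 1/(1/11101) = 11101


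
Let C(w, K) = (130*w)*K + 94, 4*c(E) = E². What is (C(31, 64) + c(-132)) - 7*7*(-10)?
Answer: 262860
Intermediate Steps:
c(E) = E²/4
C(w, K) = 94 + 130*K*w (C(w, K) = 130*K*w + 94 = 94 + 130*K*w)
(C(31, 64) + c(-132)) - 7*7*(-10) = ((94 + 130*64*31) + (¼)*(-132)²) - 7*7*(-10) = ((94 + 257920) + (¼)*17424) - 49*(-10) = (258014 + 4356) + 490 = 262370 + 490 = 262860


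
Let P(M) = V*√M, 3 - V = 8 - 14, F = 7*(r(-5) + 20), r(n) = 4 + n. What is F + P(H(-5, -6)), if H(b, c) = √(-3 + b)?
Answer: 133 + 9*2^(¾)*√I ≈ 143.7 + 10.703*I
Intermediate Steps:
F = 133 (F = 7*((4 - 5) + 20) = 7*(-1 + 20) = 7*19 = 133)
V = 9 (V = 3 - (8 - 14) = 3 - 1*(-6) = 3 + 6 = 9)
P(M) = 9*√M
F + P(H(-5, -6)) = 133 + 9*√(√(-3 - 5)) = 133 + 9*√(√(-8)) = 133 + 9*√(2*I*√2) = 133 + 9*(2^(¾)*√I) = 133 + 9*2^(¾)*√I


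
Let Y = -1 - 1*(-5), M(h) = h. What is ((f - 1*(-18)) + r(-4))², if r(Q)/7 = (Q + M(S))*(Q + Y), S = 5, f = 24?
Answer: 1764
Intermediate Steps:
Y = 4 (Y = -1 + 5 = 4)
r(Q) = 7*(4 + Q)*(5 + Q) (r(Q) = 7*((Q + 5)*(Q + 4)) = 7*((5 + Q)*(4 + Q)) = 7*((4 + Q)*(5 + Q)) = 7*(4 + Q)*(5 + Q))
((f - 1*(-18)) + r(-4))² = ((24 - 1*(-18)) + (140 + 7*(-4)² + 63*(-4)))² = ((24 + 18) + (140 + 7*16 - 252))² = (42 + (140 + 112 - 252))² = (42 + 0)² = 42² = 1764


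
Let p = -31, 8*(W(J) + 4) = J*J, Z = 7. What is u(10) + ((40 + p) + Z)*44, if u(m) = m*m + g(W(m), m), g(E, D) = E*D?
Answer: 889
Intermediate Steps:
W(J) = -4 + J²/8 (W(J) = -4 + (J*J)/8 = -4 + J²/8)
g(E, D) = D*E
u(m) = m² + m*(-4 + m²/8) (u(m) = m*m + m*(-4 + m²/8) = m² + m*(-4 + m²/8))
u(10) + ((40 + p) + Z)*44 = (⅛)*10*(-32 + 10² + 8*10) + ((40 - 31) + 7)*44 = (⅛)*10*(-32 + 100 + 80) + (9 + 7)*44 = (⅛)*10*148 + 16*44 = 185 + 704 = 889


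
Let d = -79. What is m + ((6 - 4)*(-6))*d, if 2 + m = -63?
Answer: 883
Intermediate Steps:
m = -65 (m = -2 - 63 = -65)
m + ((6 - 4)*(-6))*d = -65 + ((6 - 4)*(-6))*(-79) = -65 + (2*(-6))*(-79) = -65 - 12*(-79) = -65 + 948 = 883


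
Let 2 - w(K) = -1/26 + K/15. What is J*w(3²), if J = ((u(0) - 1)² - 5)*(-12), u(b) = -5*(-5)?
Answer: -640662/65 ≈ -9856.3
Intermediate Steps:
u(b) = 25
w(K) = 53/26 - K/15 (w(K) = 2 - (-1/26 + K/15) = 2 + (1/26 - K/15) = 53/26 - K/15)
J = -6852 (J = ((25 - 1)² - 5)*(-12) = (24² - 5)*(-12) = (576 - 5)*(-12) = 571*(-12) = -6852)
J*w(3²) = -6852*(53/26 - 1/15*3²) = -6852*(53/26 - 1/15*9) = -6852*(53/26 - ⅗) = -6852*187/130 = -640662/65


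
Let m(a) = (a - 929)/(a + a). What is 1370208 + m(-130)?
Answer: 356255139/260 ≈ 1.3702e+6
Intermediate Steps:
m(a) = (-929 + a)/(2*a) (m(a) = (-929 + a)/((2*a)) = (-929 + a)*(1/(2*a)) = (-929 + a)/(2*a))
1370208 + m(-130) = 1370208 + (1/2)*(-929 - 130)/(-130) = 1370208 + (1/2)*(-1/130)*(-1059) = 1370208 + 1059/260 = 356255139/260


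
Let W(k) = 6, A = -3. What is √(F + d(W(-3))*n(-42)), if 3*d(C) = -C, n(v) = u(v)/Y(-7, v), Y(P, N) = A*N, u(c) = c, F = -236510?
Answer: 2*I*√532146/3 ≈ 486.32*I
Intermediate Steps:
Y(P, N) = -3*N
n(v) = -⅓ (n(v) = v/((-3*v)) = v*(-1/(3*v)) = -⅓)
d(C) = -C/3 (d(C) = (-C)/3 = -C/3)
√(F + d(W(-3))*n(-42)) = √(-236510 - ⅓*6*(-⅓)) = √(-236510 - 2*(-⅓)) = √(-236510 + ⅔) = √(-709528/3) = 2*I*√532146/3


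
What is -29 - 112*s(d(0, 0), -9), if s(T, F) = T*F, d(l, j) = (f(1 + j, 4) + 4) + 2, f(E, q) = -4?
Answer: 1987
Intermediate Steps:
d(l, j) = 2 (d(l, j) = (-4 + 4) + 2 = 0 + 2 = 2)
s(T, F) = F*T
-29 - 112*s(d(0, 0), -9) = -29 - (-1008)*2 = -29 - 112*(-18) = -29 + 2016 = 1987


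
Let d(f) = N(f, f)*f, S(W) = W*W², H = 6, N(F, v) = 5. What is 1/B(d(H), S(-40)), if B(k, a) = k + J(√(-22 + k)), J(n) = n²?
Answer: 1/38 ≈ 0.026316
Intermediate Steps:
S(W) = W³
d(f) = 5*f
B(k, a) = -22 + 2*k (B(k, a) = k + (√(-22 + k))² = k + (-22 + k) = -22 + 2*k)
1/B(d(H), S(-40)) = 1/(-22 + 2*(5*6)) = 1/(-22 + 2*30) = 1/(-22 + 60) = 1/38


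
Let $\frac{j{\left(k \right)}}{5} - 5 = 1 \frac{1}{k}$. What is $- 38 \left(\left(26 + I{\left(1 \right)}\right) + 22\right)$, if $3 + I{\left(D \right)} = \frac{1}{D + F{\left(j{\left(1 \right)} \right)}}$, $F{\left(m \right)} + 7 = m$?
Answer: $- \frac{20539}{12} \approx -1711.6$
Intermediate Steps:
$j{\left(k \right)} = 25 + \frac{5}{k}$ ($j{\left(k \right)} = 25 + 5 \cdot 1 \frac{1}{k} = 25 + \frac{5}{k}$)
$F{\left(m \right)} = -7 + m$
$I{\left(D \right)} = -3 + \frac{1}{23 + D}$ ($I{\left(D \right)} = -3 + \frac{1}{D + \left(-7 + \left(25 + \frac{5}{1}\right)\right)} = -3 + \frac{1}{D + \left(-7 + \left(25 + 5 \cdot 1\right)\right)} = -3 + \frac{1}{D + \left(-7 + \left(25 + 5\right)\right)} = -3 + \frac{1}{D + \left(-7 + 30\right)} = -3 + \frac{1}{D + 23} = -3 + \frac{1}{23 + D}$)
$- 38 \left(\left(26 + I{\left(1 \right)}\right) + 22\right) = - 38 \left(\left(26 + \frac{-68 - 3}{23 + 1}\right) + 22\right) = - 38 \left(\left(26 + \frac{-68 - 3}{24}\right) + 22\right) = - 38 \left(\left(26 + \frac{1}{24} \left(-71\right)\right) + 22\right) = - 38 \left(\left(26 - \frac{71}{24}\right) + 22\right) = - 38 \left(\frac{553}{24} + 22\right) = \left(-38\right) \frac{1081}{24} = - \frac{20539}{12}$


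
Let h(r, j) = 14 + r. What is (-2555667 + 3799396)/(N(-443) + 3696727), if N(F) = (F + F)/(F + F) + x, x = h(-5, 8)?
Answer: 1243729/3696737 ≈ 0.33644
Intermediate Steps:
x = 9 (x = 14 - 5 = 9)
N(F) = 10 (N(F) = (F + F)/(F + F) + 9 = (2*F)/((2*F)) + 9 = (2*F)*(1/(2*F)) + 9 = 1 + 9 = 10)
(-2555667 + 3799396)/(N(-443) + 3696727) = (-2555667 + 3799396)/(10 + 3696727) = 1243729/3696737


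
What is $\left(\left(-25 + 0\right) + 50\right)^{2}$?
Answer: $625$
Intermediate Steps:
$\left(\left(-25 + 0\right) + 50\right)^{2} = \left(-25 + 50\right)^{2} = 25^{2} = 625$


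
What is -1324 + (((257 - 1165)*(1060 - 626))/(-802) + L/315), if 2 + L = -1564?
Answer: -11755854/14035 ≈ -837.61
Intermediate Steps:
L = -1566 (L = -2 - 1564 = -1566)
-1324 + (((257 - 1165)*(1060 - 626))/(-802) + L/315) = -1324 + (((257 - 1165)*(1060 - 626))/(-802) - 1566/315) = -1324 + (-908*434*(-1/802) - 1566*1/315) = -1324 + (-394072*(-1/802) - 174/35) = -1324 + (197036/401 - 174/35) = -1324 + 6826486/14035 = -11755854/14035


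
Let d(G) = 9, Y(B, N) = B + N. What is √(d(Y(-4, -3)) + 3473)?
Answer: √3482 ≈ 59.008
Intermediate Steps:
√(d(Y(-4, -3)) + 3473) = √(9 + 3473) = √3482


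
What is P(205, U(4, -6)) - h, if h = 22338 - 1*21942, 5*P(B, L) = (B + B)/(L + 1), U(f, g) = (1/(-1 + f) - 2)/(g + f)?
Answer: -3864/11 ≈ -351.27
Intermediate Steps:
U(f, g) = (-2 + 1/(-1 + f))/(f + g)
P(B, L) = 2*B/(5*(1 + L)) (P(B, L) = ((B + B)/(L + 1))/5 = ((2*B)/(1 + L))/5 = (2*B/(1 + L))/5 = 2*B/(5*(1 + L)))
h = 396 (h = 22338 - 21942 = 396)
P(205, U(4, -6)) - h = (2/5)*205/(1 + (3 - 2*4)/(4**2 - 1*4 - 1*(-6) + 4*(-6))) - 1*396 = (2/5)*205/(1 + (3 - 8)/(16 - 4 + 6 - 24)) - 396 = (2/5)*205/(1 - 5/(-6)) - 396 = (2/5)*205/(1 - 1/6*(-5)) - 396 = (2/5)*205/(1 + 5/6) - 396 = (2/5)*205/(11/6) - 396 = (2/5)*205*(6/11) - 396 = 492/11 - 396 = -3864/11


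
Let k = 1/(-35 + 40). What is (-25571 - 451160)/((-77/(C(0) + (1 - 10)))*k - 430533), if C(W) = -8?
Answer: 40522135/36595228 ≈ 1.1073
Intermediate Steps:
k = ⅕ (k = 1/5 = ⅕ ≈ 0.20000)
(-25571 - 451160)/((-77/(C(0) + (1 - 10)))*k - 430533) = (-25571 - 451160)/(-77/(-8 + (1 - 10))*(⅕) - 430533) = -476731/(-77/(-8 - 9)*(⅕) - 430533) = -476731/(-77/(-17)*(⅕) - 430533) = -476731/(-77*(-1/17)*(⅕) - 430533) = -476731/((77/17)*(⅕) - 430533) = -476731/(77/85 - 430533) = -476731/(-36595228/85) = -476731*(-85/36595228) = 40522135/36595228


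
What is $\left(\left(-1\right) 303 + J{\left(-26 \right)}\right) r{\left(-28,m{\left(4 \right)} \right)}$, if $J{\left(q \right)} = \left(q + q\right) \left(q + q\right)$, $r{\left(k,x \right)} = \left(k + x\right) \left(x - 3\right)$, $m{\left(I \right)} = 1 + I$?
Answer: $-110446$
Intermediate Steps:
$r{\left(k,x \right)} = \left(-3 + x\right) \left(k + x\right)$ ($r{\left(k,x \right)} = \left(k + x\right) \left(-3 + x\right) = \left(-3 + x\right) \left(k + x\right)$)
$J{\left(q \right)} = 4 q^{2}$ ($J{\left(q \right)} = 2 q 2 q = 4 q^{2}$)
$\left(\left(-1\right) 303 + J{\left(-26 \right)}\right) r{\left(-28,m{\left(4 \right)} \right)} = \left(\left(-1\right) 303 + 4 \left(-26\right)^{2}\right) \left(\left(1 + 4\right)^{2} - -84 - 3 \left(1 + 4\right) - 28 \left(1 + 4\right)\right) = \left(-303 + 4 \cdot 676\right) \left(5^{2} + 84 - 15 - 140\right) = \left(-303 + 2704\right) \left(25 + 84 - 15 - 140\right) = 2401 \left(-46\right) = -110446$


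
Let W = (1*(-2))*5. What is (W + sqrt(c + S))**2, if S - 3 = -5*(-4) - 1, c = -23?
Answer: (10 - I)**2 ≈ 99.0 - 20.0*I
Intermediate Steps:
S = 22 (S = 3 + (-5*(-4) - 1) = 3 + (20 - 1) = 3 + 19 = 22)
W = -10 (W = -2*5 = -10)
(W + sqrt(c + S))**2 = (-10 + sqrt(-23 + 22))**2 = (-10 + sqrt(-1))**2 = (-10 + I)**2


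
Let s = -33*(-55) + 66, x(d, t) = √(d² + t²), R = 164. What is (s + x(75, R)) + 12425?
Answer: 14306 + √32521 ≈ 14486.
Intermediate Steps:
s = 1881 (s = 1815 + 66 = 1881)
(s + x(75, R)) + 12425 = (1881 + √(75² + 164²)) + 12425 = (1881 + √(5625 + 26896)) + 12425 = (1881 + √32521) + 12425 = 14306 + √32521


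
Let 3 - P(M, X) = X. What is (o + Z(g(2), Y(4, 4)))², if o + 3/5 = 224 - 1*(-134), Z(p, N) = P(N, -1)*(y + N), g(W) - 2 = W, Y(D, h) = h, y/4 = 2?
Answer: 4108729/25 ≈ 1.6435e+5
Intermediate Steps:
y = 8 (y = 4*2 = 8)
P(M, X) = 3 - X
g(W) = 2 + W
Z(p, N) = 32 + 4*N (Z(p, N) = (3 - 1*(-1))*(8 + N) = (3 + 1)*(8 + N) = 4*(8 + N) = 32 + 4*N)
o = 1787/5 (o = -⅗ + (224 - 1*(-134)) = -⅗ + (224 + 134) = -⅗ + 358 = 1787/5 ≈ 357.40)
(o + Z(g(2), Y(4, 4)))² = (1787/5 + (32 + 4*4))² = (1787/5 + (32 + 16))² = (1787/5 + 48)² = (2027/5)² = 4108729/25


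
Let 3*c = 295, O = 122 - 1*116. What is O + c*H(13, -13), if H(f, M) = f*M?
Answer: -49837/3 ≈ -16612.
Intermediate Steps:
H(f, M) = M*f
O = 6 (O = 122 - 116 = 6)
c = 295/3 (c = (⅓)*295 = 295/3 ≈ 98.333)
O + c*H(13, -13) = 6 + 295*(-13*13)/3 = 6 + (295/3)*(-169) = 6 - 49855/3 = -49837/3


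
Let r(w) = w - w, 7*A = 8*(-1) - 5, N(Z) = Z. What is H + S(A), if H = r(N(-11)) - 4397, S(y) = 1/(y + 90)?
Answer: -2712942/617 ≈ -4397.0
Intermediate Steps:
A = -13/7 (A = (8*(-1) - 5)/7 = (-8 - 5)/7 = (⅐)*(-13) = -13/7 ≈ -1.8571)
S(y) = 1/(90 + y)
r(w) = 0
H = -4397 (H = 0 - 4397 = -4397)
H + S(A) = -4397 + 1/(90 - 13/7) = -4397 + 1/(617/7) = -4397 + 7/617 = -2712942/617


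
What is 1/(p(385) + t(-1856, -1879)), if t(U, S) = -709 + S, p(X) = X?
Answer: -1/2203 ≈ -0.00045393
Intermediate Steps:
1/(p(385) + t(-1856, -1879)) = 1/(385 + (-709 - 1879)) = 1/(385 - 2588) = 1/(-2203) = -1/2203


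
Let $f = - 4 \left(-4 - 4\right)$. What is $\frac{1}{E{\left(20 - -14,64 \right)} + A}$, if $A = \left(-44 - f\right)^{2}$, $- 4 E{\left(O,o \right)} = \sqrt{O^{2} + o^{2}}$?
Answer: $\frac{23104}{133447391} + \frac{2 \sqrt{1313}}{133447391} \approx 0.00017367$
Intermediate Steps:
$f = 32$ ($f = \left(-4\right) \left(-8\right) = 32$)
$E{\left(O,o \right)} = - \frac{\sqrt{O^{2} + o^{2}}}{4}$
$A = 5776$ ($A = \left(-44 - 32\right)^{2} = \left(-76\right)^{2} = 5776$)
$\frac{1}{E{\left(20 - -14,64 \right)} + A} = \frac{1}{- \frac{\sqrt{\left(20 - -14\right)^{2} + 64^{2}}}{4} + 5776} = \frac{1}{- \frac{\sqrt{\left(20 + 14\right)^{2} + 4096}}{4} + 5776} = \frac{1}{- \frac{\sqrt{34^{2} + 4096}}{4} + 5776} = \frac{1}{- \frac{\sqrt{1156 + 4096}}{4} + 5776} = \frac{1}{- \frac{\sqrt{5252}}{4} + 5776} = \frac{1}{- \frac{2 \sqrt{1313}}{4} + 5776} = \frac{1}{- \frac{\sqrt{1313}}{2} + 5776} = \frac{1}{5776 - \frac{\sqrt{1313}}{2}}$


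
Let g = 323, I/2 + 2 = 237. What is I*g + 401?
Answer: 152211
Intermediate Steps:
I = 470 (I = -4 + 2*237 = -4 + 474 = 470)
I*g + 401 = 470*323 + 401 = 151810 + 401 = 152211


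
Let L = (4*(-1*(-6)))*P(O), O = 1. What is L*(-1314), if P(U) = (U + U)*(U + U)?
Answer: -126144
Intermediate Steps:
P(U) = 4*U**2 (P(U) = (2*U)*(2*U) = 4*U**2)
L = 96 (L = (4*(-1*(-6)))*(4*1**2) = (4*6)*(4*1) = 24*4 = 96)
L*(-1314) = 96*(-1314) = -126144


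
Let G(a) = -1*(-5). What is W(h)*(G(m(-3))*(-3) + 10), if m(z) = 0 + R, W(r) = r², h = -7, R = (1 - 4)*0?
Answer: -245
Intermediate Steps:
R = 0 (R = -3*0 = 0)
m(z) = 0 (m(z) = 0 + 0 = 0)
G(a) = 5
W(h)*(G(m(-3))*(-3) + 10) = (-7)²*(5*(-3) + 10) = 49*(-15 + 10) = 49*(-5) = -245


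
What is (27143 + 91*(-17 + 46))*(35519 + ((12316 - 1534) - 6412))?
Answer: 1187974198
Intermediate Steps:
(27143 + 91*(-17 + 46))*(35519 + ((12316 - 1534) - 6412)) = (27143 + 91*29)*(35519 + (10782 - 6412)) = (27143 + 2639)*(35519 + 4370) = 29782*39889 = 1187974198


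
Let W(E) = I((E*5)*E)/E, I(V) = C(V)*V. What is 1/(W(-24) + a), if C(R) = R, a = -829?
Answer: -1/346429 ≈ -2.8866e-6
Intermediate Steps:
I(V) = V**2 (I(V) = V*V = V**2)
W(E) = 25*E**3 (W(E) = ((E*5)*E)**2/E = ((5*E)*E)**2/E = (5*E**2)**2/E = (25*E**4)/E = 25*E**3)
1/(W(-24) + a) = 1/(25*(-24)**3 - 829) = 1/(25*(-13824) - 829) = 1/(-345600 - 829) = 1/(-346429) = -1/346429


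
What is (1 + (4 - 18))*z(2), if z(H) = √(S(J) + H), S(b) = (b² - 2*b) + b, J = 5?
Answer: -13*√22 ≈ -60.975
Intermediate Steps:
S(b) = b² - b
z(H) = √(20 + H) (z(H) = √(5*(-1 + 5) + H) = √(5*4 + H) = √(20 + H))
(1 + (4 - 18))*z(2) = (1 + (4 - 18))*√(20 + 2) = (1 - 14)*√22 = -13*√22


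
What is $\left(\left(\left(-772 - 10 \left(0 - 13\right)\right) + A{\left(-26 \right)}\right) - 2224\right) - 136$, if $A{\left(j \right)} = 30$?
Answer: $-2972$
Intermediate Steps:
$\left(\left(\left(-772 - 10 \left(0 - 13\right)\right) + A{\left(-26 \right)}\right) - 2224\right) - 136 = \left(\left(\left(-772 - 10 \left(0 - 13\right)\right) + 30\right) - 2224\right) - 136 = \left(\left(\left(-772 - -130\right) + 30\right) - 2224\right) - 136 = \left(\left(\left(-772 + 130\right) + 30\right) - 2224\right) - 136 = \left(\left(-642 + 30\right) - 2224\right) - 136 = \left(-612 - 2224\right) - 136 = -2836 - 136 = -2972$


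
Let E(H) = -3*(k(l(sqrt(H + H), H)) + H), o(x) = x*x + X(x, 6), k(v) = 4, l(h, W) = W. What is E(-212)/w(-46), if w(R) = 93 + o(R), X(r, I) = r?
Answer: 208/721 ≈ 0.28849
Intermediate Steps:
o(x) = x + x**2 (o(x) = x*x + x = x**2 + x = x + x**2)
E(H) = -12 - 3*H (E(H) = -3*(4 + H) = -12 - 3*H)
w(R) = 93 + R*(1 + R)
E(-212)/w(-46) = (-12 - 3*(-212))/(93 - 46 + (-46)**2) = (-12 + 636)/(93 - 46 + 2116) = 624/2163 = 624*(1/2163) = 208/721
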